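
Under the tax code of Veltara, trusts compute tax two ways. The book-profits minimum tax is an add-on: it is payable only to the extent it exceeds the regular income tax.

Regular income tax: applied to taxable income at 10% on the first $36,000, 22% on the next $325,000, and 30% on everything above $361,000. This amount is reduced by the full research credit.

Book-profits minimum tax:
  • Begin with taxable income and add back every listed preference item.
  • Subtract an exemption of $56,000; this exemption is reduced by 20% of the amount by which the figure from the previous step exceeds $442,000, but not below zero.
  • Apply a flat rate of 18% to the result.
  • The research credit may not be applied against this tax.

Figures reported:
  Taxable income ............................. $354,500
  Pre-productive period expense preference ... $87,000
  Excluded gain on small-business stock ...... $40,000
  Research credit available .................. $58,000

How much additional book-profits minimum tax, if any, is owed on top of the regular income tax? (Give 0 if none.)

$62,342

Book-profits minimum tax:
  Adjusted income: $354,500 + $87,000 + $40,000 = $481,500
  Exemption: $56,000 − 20% × ($481,500 − $442,000) = $56,000 − $7,900 = $48,100
  Base: $481,500 − $48,100 = $433,400
  $433,400 × 18% = $78,012

Regular income tax:
  $36,000 × 10% = $3,600
  $318,500 × 22% = $70,070
  → $73,670
  Less research credit $58,000 → $15,670

Excess of book-profits minimum tax over regular income tax: $78,012 − $15,670 = $62,342.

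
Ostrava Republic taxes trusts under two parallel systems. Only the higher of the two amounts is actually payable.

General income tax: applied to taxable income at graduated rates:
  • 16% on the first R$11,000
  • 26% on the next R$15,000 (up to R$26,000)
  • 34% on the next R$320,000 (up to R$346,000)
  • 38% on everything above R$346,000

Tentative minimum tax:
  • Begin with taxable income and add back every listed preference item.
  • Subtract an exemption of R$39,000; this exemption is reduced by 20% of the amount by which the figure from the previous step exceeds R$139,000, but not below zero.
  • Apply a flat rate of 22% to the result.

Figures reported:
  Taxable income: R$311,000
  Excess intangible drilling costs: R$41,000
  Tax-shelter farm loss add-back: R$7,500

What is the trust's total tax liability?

General income tax:
  R$11,000 × 16% = R$1,760
  R$15,000 × 26% = R$3,900
  R$285,000 × 34% = R$96,900
  → R$102,560

Tentative minimum tax:
  Adjusted income: R$311,000 + R$41,000 + R$7,500 = R$359,500
  Exemption: 20% × (R$359,500 − R$139,000) = R$44,100 ≥ R$39,000, so the exemption is fully phased out
  Base: R$359,500 − R$0 = R$359,500
  R$359,500 × 22% = R$79,090

R$102,560 > R$79,090, so the general income tax governs.

R$102,560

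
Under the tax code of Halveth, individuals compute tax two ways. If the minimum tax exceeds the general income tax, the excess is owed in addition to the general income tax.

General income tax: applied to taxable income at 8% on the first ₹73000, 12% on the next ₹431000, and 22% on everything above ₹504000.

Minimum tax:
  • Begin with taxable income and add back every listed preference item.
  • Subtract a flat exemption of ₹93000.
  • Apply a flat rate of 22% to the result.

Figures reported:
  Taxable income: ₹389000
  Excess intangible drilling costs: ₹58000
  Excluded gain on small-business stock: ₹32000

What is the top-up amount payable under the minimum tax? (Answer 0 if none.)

General income tax:
  ₹73000 × 8% = ₹5840
  ₹316000 × 12% = ₹37920
  → ₹43760

Minimum tax:
  Adjusted income: ₹389000 + ₹58000 + ₹32000 = ₹479000
  Less exemption ₹93000 → base ₹386000
  ₹386000 × 22% = ₹84920

Excess of minimum tax over general income tax: ₹84920 − ₹43760 = ₹41160.

₹41160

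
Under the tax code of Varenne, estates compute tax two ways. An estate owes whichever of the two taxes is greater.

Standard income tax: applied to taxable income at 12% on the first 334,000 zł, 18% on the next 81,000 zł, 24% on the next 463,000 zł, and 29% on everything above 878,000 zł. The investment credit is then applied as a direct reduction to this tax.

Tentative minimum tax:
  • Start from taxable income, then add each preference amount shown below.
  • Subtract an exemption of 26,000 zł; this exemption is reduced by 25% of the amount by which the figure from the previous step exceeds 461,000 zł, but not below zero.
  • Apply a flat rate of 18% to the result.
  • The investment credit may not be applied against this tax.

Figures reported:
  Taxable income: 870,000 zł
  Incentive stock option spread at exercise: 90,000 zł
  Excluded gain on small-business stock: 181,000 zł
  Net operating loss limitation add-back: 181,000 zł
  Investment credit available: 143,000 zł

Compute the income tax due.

Tentative minimum tax:
  Adjusted income: 870,000 zł + 90,000 zł + 181,000 zł + 181,000 zł = 1,322,000 zł
  Exemption: 25% × (1,322,000 zł − 461,000 zł) = 215,250 zł ≥ 26,000 zł, so the exemption is fully phased out
  Base: 1,322,000 zł − 0 zł = 1,322,000 zł
  1,322,000 zł × 18% = 237,960 zł

Standard income tax:
  334,000 zł × 12% = 40,080 zł
  81,000 zł × 18% = 14,580 zł
  455,000 zł × 24% = 109,200 zł
  → 163,860 zł
  Less investment credit 143,000 zł → 20,860 zł

237,960 zł > 20,860 zł, so the tentative minimum tax is the binding amount.

237,960 zł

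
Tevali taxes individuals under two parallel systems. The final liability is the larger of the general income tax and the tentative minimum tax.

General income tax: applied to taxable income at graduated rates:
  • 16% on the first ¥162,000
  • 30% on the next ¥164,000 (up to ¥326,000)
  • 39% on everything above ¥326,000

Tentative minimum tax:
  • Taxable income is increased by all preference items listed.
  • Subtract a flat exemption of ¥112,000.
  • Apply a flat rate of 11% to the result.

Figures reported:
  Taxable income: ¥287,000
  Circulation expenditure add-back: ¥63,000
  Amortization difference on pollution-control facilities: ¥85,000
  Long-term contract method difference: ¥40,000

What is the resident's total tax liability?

¥63,420

Tentative minimum tax:
  Adjusted income: ¥287,000 + ¥63,000 + ¥85,000 + ¥40,000 = ¥475,000
  Less exemption ¥112,000 → base ¥363,000
  ¥363,000 × 11% = ¥39,930

General income tax:
  ¥162,000 × 16% = ¥25,920
  ¥125,000 × 30% = ¥37,500
  → ¥63,420

¥63,420 > ¥39,930, so the general income tax governs.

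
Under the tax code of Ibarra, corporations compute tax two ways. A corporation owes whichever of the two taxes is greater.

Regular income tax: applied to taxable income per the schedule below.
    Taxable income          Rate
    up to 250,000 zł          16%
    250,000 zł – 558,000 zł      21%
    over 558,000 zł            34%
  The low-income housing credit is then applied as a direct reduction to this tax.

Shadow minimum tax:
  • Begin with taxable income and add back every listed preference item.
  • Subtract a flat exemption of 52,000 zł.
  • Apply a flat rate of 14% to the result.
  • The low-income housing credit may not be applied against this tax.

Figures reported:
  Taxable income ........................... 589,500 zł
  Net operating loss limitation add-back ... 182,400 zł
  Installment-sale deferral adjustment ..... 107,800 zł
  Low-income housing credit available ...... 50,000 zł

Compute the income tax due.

Regular income tax:
  250,000 zł × 16% = 40,000 zł
  308,000 zł × 21% = 64,680 zł
  31,500 zł × 34% = 10,710 zł
  → 115,390 zł
  Less low-income housing credit 50,000 zł → 65,390 zł

Shadow minimum tax:
  Adjusted income: 589,500 zł + 182,400 zł + 107,800 zł = 879,700 zł
  Less exemption 52,000 zł → base 827,700 zł
  827,700 zł × 14% = 115,878 zł

115,878 zł > 65,390 zł, so the shadow minimum tax is the binding amount.

115,878 zł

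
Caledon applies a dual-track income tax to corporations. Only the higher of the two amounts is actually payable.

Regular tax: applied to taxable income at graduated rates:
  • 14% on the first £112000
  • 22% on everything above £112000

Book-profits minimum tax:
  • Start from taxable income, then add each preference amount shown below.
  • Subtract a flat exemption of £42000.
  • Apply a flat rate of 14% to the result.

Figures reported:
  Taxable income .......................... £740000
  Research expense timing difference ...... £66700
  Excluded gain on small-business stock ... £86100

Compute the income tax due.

£153840

Regular tax:
  £112000 × 14% = £15680
  £628000 × 22% = £138160
  → £153840

Book-profits minimum tax:
  Adjusted income: £740000 + £66700 + £86100 = £892800
  Less exemption £42000 → base £850800
  £850800 × 14% = £119112

£153840 > £119112, so the regular tax governs.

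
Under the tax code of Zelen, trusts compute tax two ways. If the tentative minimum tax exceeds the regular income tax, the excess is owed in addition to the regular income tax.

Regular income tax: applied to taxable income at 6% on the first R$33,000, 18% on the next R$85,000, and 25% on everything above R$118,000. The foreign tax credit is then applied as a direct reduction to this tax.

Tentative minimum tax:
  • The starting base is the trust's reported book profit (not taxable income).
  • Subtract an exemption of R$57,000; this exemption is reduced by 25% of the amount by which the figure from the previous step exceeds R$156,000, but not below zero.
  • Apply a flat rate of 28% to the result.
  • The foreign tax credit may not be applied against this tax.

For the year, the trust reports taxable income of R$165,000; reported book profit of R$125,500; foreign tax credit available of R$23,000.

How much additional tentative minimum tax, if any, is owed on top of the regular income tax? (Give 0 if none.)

Regular income tax:
  R$33,000 × 6% = R$1,980
  R$85,000 × 18% = R$15,300
  R$47,000 × 25% = R$11,750
  → R$29,030
  Less foreign tax credit R$23,000 → R$6,030

Tentative minimum tax:
  Base (reported book profit): R$125,500
  Exemption: R$125,500 ≤ R$156,000, so full R$57,000 applies
  Base: R$125,500 − R$57,000 = R$68,500
  R$68,500 × 28% = R$19,180

Excess of tentative minimum tax over regular income tax: R$19,180 − R$6,030 = R$13,150.

R$13,150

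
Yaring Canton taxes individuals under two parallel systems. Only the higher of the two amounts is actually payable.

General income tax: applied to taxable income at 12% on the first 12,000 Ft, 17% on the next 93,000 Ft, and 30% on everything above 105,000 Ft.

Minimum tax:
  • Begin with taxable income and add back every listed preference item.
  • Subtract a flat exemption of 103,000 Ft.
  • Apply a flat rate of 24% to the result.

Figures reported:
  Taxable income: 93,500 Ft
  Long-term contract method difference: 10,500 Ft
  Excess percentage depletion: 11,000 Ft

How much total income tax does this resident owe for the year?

15,295 Ft

Minimum tax:
  Adjusted income: 93,500 Ft + 10,500 Ft + 11,000 Ft = 115,000 Ft
  Less exemption 103,000 Ft → base 12,000 Ft
  12,000 Ft × 24% = 2,880 Ft

General income tax:
  12,000 Ft × 12% = 1,440 Ft
  81,500 Ft × 17% = 13,855 Ft
  → 15,295 Ft

15,295 Ft > 2,880 Ft, so the general income tax governs.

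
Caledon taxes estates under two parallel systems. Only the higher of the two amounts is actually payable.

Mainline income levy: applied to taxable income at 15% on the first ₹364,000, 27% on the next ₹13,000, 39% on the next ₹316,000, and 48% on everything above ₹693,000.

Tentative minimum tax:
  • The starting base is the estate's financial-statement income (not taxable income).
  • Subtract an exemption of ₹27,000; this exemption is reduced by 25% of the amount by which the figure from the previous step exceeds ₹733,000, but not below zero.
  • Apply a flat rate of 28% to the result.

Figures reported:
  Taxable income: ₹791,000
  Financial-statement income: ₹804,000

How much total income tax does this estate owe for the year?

Mainline income levy:
  ₹364,000 × 15% = ₹54,600
  ₹13,000 × 27% = ₹3,510
  ₹316,000 × 39% = ₹123,240
  ₹98,000 × 48% = ₹47,040
  → ₹228,390

Tentative minimum tax:
  Base (financial-statement income): ₹804,000
  Exemption: ₹27,000 − 25% × (₹804,000 − ₹733,000) = ₹27,000 − ₹17,750 = ₹9,250
  Base: ₹804,000 − ₹9,250 = ₹794,750
  ₹794,750 × 28% = ₹222,530

₹228,390 > ₹222,530, so the mainline income levy governs.

₹228,390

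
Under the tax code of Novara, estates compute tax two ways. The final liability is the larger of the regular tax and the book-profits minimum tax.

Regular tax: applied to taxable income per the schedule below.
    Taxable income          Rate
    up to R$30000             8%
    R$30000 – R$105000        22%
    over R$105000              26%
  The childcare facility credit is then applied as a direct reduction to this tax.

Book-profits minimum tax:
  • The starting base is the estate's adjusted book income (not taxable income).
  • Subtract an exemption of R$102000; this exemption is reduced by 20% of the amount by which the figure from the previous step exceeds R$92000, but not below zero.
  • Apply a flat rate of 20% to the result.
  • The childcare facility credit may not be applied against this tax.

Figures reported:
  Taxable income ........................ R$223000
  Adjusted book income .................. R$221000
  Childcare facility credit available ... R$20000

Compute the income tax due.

Regular tax:
  R$30000 × 8% = R$2400
  R$75000 × 22% = R$16500
  R$118000 × 26% = R$30680
  → R$49580
  Less childcare facility credit R$20000 → R$29580

Book-profits minimum tax:
  Base (adjusted book income): R$221000
  Exemption: R$102000 − 20% × (R$221000 − R$92000) = R$102000 − R$25800 = R$76200
  Base: R$221000 − R$76200 = R$144800
  R$144800 × 20% = R$28960

R$29580 > R$28960, so the regular tax governs.

R$29580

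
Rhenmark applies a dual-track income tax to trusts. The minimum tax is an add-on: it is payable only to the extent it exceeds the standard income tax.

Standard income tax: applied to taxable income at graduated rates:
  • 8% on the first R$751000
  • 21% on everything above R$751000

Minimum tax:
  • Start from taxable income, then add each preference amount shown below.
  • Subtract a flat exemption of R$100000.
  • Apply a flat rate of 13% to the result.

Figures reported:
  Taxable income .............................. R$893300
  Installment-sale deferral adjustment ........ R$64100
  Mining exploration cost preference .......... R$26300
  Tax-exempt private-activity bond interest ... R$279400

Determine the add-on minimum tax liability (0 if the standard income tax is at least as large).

R$61240

Minimum tax:
  Adjusted income: R$893300 + R$64100 + R$26300 + R$279400 = R$1263100
  Less exemption R$100000 → base R$1163100
  R$1163100 × 13% = R$151203

Standard income tax:
  R$751000 × 8% = R$60080
  R$142300 × 21% = R$29883
  → R$89963

Excess of minimum tax over standard income tax: R$151203 − R$89963 = R$61240.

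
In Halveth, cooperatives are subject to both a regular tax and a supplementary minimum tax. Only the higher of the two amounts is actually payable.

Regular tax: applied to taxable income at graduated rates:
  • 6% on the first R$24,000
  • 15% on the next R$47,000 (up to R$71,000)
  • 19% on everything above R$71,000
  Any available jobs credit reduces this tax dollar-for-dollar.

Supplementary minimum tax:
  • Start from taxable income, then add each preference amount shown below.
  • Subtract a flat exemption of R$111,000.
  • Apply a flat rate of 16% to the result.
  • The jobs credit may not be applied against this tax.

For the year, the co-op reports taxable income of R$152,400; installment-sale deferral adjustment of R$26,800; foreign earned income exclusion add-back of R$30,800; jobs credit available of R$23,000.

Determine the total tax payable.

Regular tax:
  R$24,000 × 6% = R$1,440
  R$47,000 × 15% = R$7,050
  R$81,400 × 19% = R$15,466
  → R$23,956
  Less jobs credit R$23,000 → R$956

Supplementary minimum tax:
  Adjusted income: R$152,400 + R$26,800 + R$30,800 = R$210,000
  Less exemption R$111,000 → base R$99,000
  R$99,000 × 16% = R$15,840

R$15,840 > R$956, so the supplementary minimum tax is the binding amount.

R$15,840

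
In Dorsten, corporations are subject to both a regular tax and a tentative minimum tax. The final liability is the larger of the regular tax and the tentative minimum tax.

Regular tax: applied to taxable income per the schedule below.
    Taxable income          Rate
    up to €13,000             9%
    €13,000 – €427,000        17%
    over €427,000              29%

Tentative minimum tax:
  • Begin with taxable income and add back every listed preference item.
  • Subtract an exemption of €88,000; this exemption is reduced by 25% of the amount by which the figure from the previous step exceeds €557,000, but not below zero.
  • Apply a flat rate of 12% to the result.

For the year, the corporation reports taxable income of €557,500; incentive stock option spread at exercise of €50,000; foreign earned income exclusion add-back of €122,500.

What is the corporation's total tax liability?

€109,395

Regular tax:
  €13,000 × 9% = €1,170
  €414,000 × 17% = €70,380
  €130,500 × 29% = €37,845
  → €109,395

Tentative minimum tax:
  Adjusted income: €557,500 + €50,000 + €122,500 = €730,000
  Exemption: €88,000 − 25% × (€730,000 − €557,000) = €88,000 − €43,250 = €44,750
  Base: €730,000 − €44,750 = €685,250
  €685,250 × 12% = €82,230

€109,395 > €82,230, so the regular tax governs.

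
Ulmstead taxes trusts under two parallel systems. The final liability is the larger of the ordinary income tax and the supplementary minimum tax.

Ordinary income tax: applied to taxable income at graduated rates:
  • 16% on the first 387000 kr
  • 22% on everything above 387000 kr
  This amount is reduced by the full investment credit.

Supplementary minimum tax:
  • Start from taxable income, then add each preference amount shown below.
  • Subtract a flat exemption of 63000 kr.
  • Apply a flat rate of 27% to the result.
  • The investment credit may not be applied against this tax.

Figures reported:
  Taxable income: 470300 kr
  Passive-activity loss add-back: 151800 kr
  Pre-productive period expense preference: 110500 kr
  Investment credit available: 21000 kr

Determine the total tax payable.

180792 kr

Supplementary minimum tax:
  Adjusted income: 470300 kr + 151800 kr + 110500 kr = 732600 kr
  Less exemption 63000 kr → base 669600 kr
  669600 kr × 27% = 180792 kr

Ordinary income tax:
  387000 kr × 16% = 61920 kr
  83300 kr × 22% = 18326 kr
  → 80246 kr
  Less investment credit 21000 kr → 59246 kr

180792 kr > 59246 kr, so the supplementary minimum tax is the binding amount.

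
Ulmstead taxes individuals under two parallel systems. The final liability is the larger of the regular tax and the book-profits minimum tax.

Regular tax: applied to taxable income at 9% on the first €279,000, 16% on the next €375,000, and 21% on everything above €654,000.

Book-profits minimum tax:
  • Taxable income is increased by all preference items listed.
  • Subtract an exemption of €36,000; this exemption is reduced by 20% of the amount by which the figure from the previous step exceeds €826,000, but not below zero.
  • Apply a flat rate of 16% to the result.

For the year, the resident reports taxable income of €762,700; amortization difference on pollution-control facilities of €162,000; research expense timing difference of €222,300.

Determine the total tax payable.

Book-profits minimum tax:
  Adjusted income: €762,700 + €162,000 + €222,300 = €1,147,000
  Exemption: 20% × (€1,147,000 − €826,000) = €64,200 ≥ €36,000, so the exemption is fully phased out
  Base: €1,147,000 − €0 = €1,147,000
  €1,147,000 × 16% = €183,520

Regular tax:
  €279,000 × 9% = €25,110
  €375,000 × 16% = €60,000
  €108,700 × 21% = €22,827
  → €107,937

€183,520 > €107,937, so the book-profits minimum tax is the binding amount.

€183,520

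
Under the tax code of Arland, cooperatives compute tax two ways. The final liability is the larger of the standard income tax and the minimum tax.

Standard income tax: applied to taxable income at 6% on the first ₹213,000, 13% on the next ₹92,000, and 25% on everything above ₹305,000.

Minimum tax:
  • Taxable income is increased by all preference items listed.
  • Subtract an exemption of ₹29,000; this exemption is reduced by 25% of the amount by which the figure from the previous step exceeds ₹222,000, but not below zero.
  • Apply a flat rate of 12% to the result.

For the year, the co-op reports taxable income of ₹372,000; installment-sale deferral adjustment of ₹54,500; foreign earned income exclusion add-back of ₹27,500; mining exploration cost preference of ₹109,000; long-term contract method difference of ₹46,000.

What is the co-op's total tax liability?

Standard income tax:
  ₹213,000 × 6% = ₹12,780
  ₹92,000 × 13% = ₹11,960
  ₹67,000 × 25% = ₹16,750
  → ₹41,490

Minimum tax:
  Adjusted income: ₹372,000 + ₹54,500 + ₹27,500 + ₹109,000 + ₹46,000 = ₹609,000
  Exemption: 25% × (₹609,000 − ₹222,000) = ₹96,750 ≥ ₹29,000, so the exemption is fully phased out
  Base: ₹609,000 − ₹0 = ₹609,000
  ₹609,000 × 12% = ₹73,080

₹73,080 > ₹41,490, so the minimum tax is the binding amount.

₹73,080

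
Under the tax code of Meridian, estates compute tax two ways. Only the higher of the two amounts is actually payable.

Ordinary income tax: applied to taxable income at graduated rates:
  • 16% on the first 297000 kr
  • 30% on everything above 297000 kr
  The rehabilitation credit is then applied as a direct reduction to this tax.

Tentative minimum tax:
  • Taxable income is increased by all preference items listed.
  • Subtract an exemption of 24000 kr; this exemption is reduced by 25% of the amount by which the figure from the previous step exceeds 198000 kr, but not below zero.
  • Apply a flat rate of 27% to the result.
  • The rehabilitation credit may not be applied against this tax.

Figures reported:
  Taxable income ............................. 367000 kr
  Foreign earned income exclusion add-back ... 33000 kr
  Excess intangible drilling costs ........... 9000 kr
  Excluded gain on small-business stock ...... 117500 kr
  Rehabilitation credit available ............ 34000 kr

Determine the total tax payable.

142155 kr

Tentative minimum tax:
  Adjusted income: 367000 kr + 33000 kr + 9000 kr + 117500 kr = 526500 kr
  Exemption: 25% × (526500 kr − 198000 kr) = 82125 kr ≥ 24000 kr, so the exemption is fully phased out
  Base: 526500 kr − 0 kr = 526500 kr
  526500 kr × 27% = 142155 kr

Ordinary income tax:
  297000 kr × 16% = 47520 kr
  70000 kr × 30% = 21000 kr
  → 68520 kr
  Less rehabilitation credit 34000 kr → 34520 kr

142155 kr > 34520 kr, so the tentative minimum tax is the binding amount.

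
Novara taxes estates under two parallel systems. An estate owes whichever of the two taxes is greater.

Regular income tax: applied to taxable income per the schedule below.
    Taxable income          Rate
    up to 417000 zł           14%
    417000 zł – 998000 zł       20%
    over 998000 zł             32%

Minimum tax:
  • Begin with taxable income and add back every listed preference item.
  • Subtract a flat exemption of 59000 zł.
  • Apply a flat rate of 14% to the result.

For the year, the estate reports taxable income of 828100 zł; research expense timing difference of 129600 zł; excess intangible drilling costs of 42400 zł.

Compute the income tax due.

Minimum tax:
  Adjusted income: 828100 zł + 129600 zł + 42400 zł = 1000100 zł
  Less exemption 59000 zł → base 941100 zł
  941100 zł × 14% = 131754 zł

Regular income tax:
  417000 zł × 14% = 58380 zł
  411100 zł × 20% = 82220 zł
  → 140600 zł

140600 zł > 131754 zł, so the regular income tax governs.

140600 zł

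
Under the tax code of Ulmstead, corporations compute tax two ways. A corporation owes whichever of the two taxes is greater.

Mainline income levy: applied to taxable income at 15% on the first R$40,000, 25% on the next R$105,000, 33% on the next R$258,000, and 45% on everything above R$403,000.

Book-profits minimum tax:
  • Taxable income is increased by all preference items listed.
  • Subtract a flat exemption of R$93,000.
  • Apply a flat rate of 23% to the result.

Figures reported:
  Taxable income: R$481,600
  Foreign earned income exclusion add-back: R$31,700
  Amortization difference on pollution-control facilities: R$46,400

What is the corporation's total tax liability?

R$152,760

Book-profits minimum tax:
  Adjusted income: R$481,600 + R$31,700 + R$46,400 = R$559,700
  Less exemption R$93,000 → base R$466,700
  R$466,700 × 23% = R$107,341

Mainline income levy:
  R$40,000 × 15% = R$6,000
  R$105,000 × 25% = R$26,250
  R$258,000 × 33% = R$85,140
  R$78,600 × 45% = R$35,370
  → R$152,760

R$152,760 > R$107,341, so the mainline income levy governs.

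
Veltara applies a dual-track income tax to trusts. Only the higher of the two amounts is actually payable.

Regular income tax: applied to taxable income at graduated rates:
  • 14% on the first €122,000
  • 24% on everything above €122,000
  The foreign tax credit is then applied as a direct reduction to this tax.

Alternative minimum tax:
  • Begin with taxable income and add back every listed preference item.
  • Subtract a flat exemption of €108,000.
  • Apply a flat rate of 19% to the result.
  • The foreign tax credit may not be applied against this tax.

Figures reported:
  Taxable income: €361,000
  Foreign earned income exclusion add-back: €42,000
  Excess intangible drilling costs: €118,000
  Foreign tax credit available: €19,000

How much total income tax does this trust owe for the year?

Alternative minimum tax:
  Adjusted income: €361,000 + €42,000 + €118,000 = €521,000
  Less exemption €108,000 → base €413,000
  €413,000 × 19% = €78,470

Regular income tax:
  €122,000 × 14% = €17,080
  €239,000 × 24% = €57,360
  → €74,440
  Less foreign tax credit €19,000 → €55,440

€78,470 > €55,440, so the alternative minimum tax is the binding amount.

€78,470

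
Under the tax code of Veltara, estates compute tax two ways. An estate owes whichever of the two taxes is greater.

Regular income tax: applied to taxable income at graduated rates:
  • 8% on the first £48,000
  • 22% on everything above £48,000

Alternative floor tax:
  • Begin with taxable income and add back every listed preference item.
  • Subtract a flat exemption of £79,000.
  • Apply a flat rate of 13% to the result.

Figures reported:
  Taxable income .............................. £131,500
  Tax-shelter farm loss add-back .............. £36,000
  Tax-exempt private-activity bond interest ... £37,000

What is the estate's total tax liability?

£22,210

Alternative floor tax:
  Adjusted income: £131,500 + £36,000 + £37,000 = £204,500
  Less exemption £79,000 → base £125,500
  £125,500 × 13% = £16,315

Regular income tax:
  £48,000 × 8% = £3,840
  £83,500 × 22% = £18,370
  → £22,210

£22,210 > £16,315, so the regular income tax governs.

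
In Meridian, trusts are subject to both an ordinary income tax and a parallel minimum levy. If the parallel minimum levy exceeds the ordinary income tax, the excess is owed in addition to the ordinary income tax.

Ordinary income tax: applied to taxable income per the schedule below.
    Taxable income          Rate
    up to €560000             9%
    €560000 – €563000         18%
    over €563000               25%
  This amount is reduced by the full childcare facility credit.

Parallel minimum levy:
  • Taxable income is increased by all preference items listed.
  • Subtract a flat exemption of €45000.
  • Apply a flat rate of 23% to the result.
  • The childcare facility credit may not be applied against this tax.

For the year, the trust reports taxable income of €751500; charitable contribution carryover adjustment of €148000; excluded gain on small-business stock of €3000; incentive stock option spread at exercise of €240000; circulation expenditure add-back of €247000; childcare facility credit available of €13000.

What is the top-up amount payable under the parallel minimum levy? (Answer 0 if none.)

€224170

Ordinary income tax:
  €560000 × 9% = €50400
  €3000 × 18% = €540
  €188500 × 25% = €47125
  → €98065
  Less childcare facility credit €13000 → €85065

Parallel minimum levy:
  Adjusted income: €751500 + €148000 + €3000 + €240000 + €247000 = €1389500
  Less exemption €45000 → base €1344500
  €1344500 × 23% = €309235

Excess of parallel minimum levy over ordinary income tax: €309235 − €85065 = €224170.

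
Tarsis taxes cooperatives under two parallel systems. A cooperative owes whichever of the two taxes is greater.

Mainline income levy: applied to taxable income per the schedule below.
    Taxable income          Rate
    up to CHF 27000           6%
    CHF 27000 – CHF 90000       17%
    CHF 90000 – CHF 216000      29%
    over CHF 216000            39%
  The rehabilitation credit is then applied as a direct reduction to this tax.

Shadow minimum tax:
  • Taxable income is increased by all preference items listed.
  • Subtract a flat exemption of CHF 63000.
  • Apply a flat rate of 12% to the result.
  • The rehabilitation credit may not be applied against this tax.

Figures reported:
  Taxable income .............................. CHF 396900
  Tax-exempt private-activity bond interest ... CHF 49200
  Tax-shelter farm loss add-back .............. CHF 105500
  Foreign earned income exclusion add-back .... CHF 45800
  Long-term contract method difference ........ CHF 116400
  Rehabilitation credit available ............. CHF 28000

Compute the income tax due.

CHF 91421

Shadow minimum tax:
  Adjusted income: CHF 396900 + CHF 49200 + CHF 105500 + CHF 45800 + CHF 116400 = CHF 713800
  Less exemption CHF 63000 → base CHF 650800
  CHF 650800 × 12% = CHF 78096

Mainline income levy:
  CHF 27000 × 6% = CHF 1620
  CHF 63000 × 17% = CHF 10710
  CHF 126000 × 29% = CHF 36540
  CHF 180900 × 39% = CHF 70551
  → CHF 119421
  Less rehabilitation credit CHF 28000 → CHF 91421

CHF 91421 > CHF 78096, so the mainline income levy governs.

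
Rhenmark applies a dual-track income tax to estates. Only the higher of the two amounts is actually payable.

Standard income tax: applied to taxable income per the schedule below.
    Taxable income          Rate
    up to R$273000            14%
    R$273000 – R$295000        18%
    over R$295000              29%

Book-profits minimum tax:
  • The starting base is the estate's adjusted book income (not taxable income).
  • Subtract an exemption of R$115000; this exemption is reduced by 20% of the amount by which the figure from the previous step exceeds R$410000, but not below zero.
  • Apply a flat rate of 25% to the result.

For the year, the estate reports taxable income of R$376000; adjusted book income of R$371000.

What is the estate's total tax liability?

Standard income tax:
  R$273000 × 14% = R$38220
  R$22000 × 18% = R$3960
  R$81000 × 29% = R$23490
  → R$65670

Book-profits minimum tax:
  Base (adjusted book income): R$371000
  Exemption: R$371000 ≤ R$410000, so full R$115000 applies
  Base: R$371000 − R$115000 = R$256000
  R$256000 × 25% = R$64000

R$65670 > R$64000, so the standard income tax governs.

R$65670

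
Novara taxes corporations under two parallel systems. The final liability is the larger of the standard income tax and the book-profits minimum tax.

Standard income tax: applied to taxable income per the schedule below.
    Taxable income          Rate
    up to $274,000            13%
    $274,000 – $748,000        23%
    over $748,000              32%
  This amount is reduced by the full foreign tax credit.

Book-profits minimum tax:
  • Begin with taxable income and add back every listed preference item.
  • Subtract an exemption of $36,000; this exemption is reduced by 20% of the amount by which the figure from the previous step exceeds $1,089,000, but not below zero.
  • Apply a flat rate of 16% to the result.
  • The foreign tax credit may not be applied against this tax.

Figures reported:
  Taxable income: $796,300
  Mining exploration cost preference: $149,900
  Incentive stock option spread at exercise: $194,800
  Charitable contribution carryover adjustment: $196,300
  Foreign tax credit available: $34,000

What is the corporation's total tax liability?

$213,968

Book-profits minimum tax:
  Adjusted income: $796,300 + $149,900 + $194,800 + $196,300 = $1,337,300
  Exemption: 20% × ($1,337,300 − $1,089,000) = $49,660 ≥ $36,000, so the exemption is fully phased out
  Base: $1,337,300 − $0 = $1,337,300
  $1,337,300 × 16% = $213,968

Standard income tax:
  $274,000 × 13% = $35,620
  $474,000 × 23% = $109,020
  $48,300 × 32% = $15,456
  → $160,096
  Less foreign tax credit $34,000 → $126,096

$213,968 > $126,096, so the book-profits minimum tax is the binding amount.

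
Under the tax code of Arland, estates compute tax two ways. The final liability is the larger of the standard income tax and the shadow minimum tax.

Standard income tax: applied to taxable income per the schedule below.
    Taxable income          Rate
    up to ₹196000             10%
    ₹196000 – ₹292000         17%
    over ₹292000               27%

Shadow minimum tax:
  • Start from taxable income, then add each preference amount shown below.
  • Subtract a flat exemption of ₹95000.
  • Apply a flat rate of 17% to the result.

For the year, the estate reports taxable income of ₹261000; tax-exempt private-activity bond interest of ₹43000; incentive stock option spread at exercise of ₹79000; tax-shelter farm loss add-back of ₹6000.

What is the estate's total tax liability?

₹49980

Shadow minimum tax:
  Adjusted income: ₹261000 + ₹43000 + ₹79000 + ₹6000 = ₹389000
  Less exemption ₹95000 → base ₹294000
  ₹294000 × 17% = ₹49980

Standard income tax:
  ₹196000 × 10% = ₹19600
  ₹65000 × 17% = ₹11050
  → ₹30650

₹49980 > ₹30650, so the shadow minimum tax is the binding amount.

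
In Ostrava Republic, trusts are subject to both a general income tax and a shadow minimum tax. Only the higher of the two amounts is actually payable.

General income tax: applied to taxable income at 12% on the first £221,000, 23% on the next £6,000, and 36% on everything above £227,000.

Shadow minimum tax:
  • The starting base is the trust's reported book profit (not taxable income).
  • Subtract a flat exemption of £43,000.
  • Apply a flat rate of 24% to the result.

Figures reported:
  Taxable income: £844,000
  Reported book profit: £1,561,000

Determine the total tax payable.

General income tax:
  £221,000 × 12% = £26,520
  £6,000 × 23% = £1,380
  £617,000 × 36% = £222,120
  → £250,020

Shadow minimum tax:
  Base (reported book profit): £1,561,000
  Less exemption £43,000 → base £1,518,000
  £1,518,000 × 24% = £364,320

£364,320 > £250,020, so the shadow minimum tax is the binding amount.

£364,320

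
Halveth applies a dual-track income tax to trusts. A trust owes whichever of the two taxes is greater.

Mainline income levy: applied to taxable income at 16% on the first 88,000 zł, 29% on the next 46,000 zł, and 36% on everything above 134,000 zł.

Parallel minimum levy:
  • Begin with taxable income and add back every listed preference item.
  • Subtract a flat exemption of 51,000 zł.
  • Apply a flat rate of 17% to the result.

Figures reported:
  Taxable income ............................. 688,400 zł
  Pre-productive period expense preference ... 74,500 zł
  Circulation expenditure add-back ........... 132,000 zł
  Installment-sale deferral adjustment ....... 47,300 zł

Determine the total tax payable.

227,004 zł

Parallel minimum levy:
  Adjusted income: 688,400 zł + 74,500 zł + 132,000 zł + 47,300 zł = 942,200 zł
  Less exemption 51,000 zł → base 891,200 zł
  891,200 zł × 17% = 151,504 zł

Mainline income levy:
  88,000 zł × 16% = 14,080 zł
  46,000 zł × 29% = 13,340 zł
  554,400 zł × 36% = 199,584 zł
  → 227,004 zł

227,004 zł > 151,504 zł, so the mainline income levy governs.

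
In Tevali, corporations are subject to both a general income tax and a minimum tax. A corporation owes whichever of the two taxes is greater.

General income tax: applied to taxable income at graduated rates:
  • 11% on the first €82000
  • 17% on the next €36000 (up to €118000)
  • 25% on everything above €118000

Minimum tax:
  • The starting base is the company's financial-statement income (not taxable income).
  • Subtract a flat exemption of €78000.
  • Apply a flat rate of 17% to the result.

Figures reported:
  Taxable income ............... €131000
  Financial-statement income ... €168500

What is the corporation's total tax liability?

€18390

Minimum tax:
  Base (financial-statement income): €168500
  Less exemption €78000 → base €90500
  €90500 × 17% = €15385

General income tax:
  €82000 × 11% = €9020
  €36000 × 17% = €6120
  €13000 × 25% = €3250
  → €18390

€18390 > €15385, so the general income tax governs.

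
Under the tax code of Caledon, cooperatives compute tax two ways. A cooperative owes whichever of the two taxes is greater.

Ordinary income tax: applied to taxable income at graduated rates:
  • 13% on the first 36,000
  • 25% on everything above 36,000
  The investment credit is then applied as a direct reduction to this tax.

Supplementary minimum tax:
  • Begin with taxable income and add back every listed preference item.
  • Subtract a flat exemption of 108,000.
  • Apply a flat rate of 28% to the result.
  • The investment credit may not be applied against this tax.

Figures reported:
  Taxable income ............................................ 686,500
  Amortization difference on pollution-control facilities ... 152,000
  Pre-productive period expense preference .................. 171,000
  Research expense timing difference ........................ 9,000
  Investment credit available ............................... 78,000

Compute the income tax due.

254,940

Ordinary income tax:
  36,000 × 13% = 4,680
  650,500 × 25% = 162,625
  → 167,305
  Less investment credit 78,000 → 89,305

Supplementary minimum tax:
  Adjusted income: 686,500 + 152,000 + 171,000 + 9,000 = 1,018,500
  Less exemption 108,000 → base 910,500
  910,500 × 28% = 254,940

254,940 > 89,305, so the supplementary minimum tax is the binding amount.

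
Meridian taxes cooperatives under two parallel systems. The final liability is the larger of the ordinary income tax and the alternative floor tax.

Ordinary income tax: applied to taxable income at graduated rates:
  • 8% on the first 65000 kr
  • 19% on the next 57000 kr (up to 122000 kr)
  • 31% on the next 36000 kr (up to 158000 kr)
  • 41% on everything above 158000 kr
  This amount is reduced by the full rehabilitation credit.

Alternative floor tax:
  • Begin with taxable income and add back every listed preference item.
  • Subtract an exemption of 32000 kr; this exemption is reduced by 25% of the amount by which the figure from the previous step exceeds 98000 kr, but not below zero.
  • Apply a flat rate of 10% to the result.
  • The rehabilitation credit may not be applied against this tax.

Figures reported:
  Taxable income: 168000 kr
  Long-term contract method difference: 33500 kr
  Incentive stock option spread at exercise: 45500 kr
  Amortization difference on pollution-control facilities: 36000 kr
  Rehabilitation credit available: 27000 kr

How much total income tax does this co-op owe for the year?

Ordinary income tax:
  65000 kr × 8% = 5200 kr
  57000 kr × 19% = 10830 kr
  36000 kr × 31% = 11160 kr
  10000 kr × 41% = 4100 kr
  → 31290 kr
  Less rehabilitation credit 27000 kr → 4290 kr

Alternative floor tax:
  Adjusted income: 168000 kr + 33500 kr + 45500 kr + 36000 kr = 283000 kr
  Exemption: 25% × (283000 kr − 98000 kr) = 46250 kr ≥ 32000 kr, so the exemption is fully phased out
  Base: 283000 kr − 0 kr = 283000 kr
  283000 kr × 10% = 28300 kr

28300 kr > 4290 kr, so the alternative floor tax is the binding amount.

28300 kr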